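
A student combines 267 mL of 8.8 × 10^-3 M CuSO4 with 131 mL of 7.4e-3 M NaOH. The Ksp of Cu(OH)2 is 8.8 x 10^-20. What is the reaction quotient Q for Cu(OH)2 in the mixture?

Total volume = 267 + 131 = 398 mL.
[Cu^2+] = 8.8 x 10^-3 × (267/398) = 5.90 × 10^-3 M
[OH^-] = 7.4 × 10^-3 × (131/398) = 2.44 x 10^-3 M
Cu(OH)2(s) ⇌ Cu^2+ + 2 OH^-, so Q = [Cu^2+][OH^-]^2
Q = (5.90 × 10^-3)(2.44 x 10^-3)^2 = 3.5 × 10^-8
Q > Ksp, so Cu(OH)2 will precipitate.

3.5 × 10^-8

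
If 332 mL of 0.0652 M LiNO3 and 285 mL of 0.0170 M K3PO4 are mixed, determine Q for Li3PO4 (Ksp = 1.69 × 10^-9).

Q = 3.39e-7

Total volume = 332 + 285 = 617 mL.
[Li^+] = 6.52 x 10^-2 × (332/617) = 3.508 x 10^-2 M
[PO4^3-] = 1.70 x 10^-2 × (285/617) = 7.853 x 10^-3 M
Li3PO4(s) ⇌ 3 Li^+(aq) + PO4^3-(aq), so Q = [Li^+]^3[PO4^3-]
Q = (3.508 × 10^-2)^3(7.853 × 10^-3) = 3.39 × 10^-7
Q > Ksp, so Li3PO4 will precipitate.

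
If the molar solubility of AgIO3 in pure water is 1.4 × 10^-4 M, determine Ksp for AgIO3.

Ksp ≈ 2.0 x 10^-8

AgIO3(s) ⇌ Ag^+(aq) + IO3^-(aq)
For each mole of AgIO3 that dissolves: [Ag^+] = s, [IO3^-] = s.
Ksp = [Ag^+][IO3^-]
Ksp = s^2
With s = 1.4 × 10^-4: Ksp = 2.0 x 10^-8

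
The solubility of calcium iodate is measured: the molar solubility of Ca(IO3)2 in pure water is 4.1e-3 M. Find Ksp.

Ca(IO3)2(s) ⇌ Ca^2+(aq) + 2 IO3^-(aq)
If s mol/L of Ca(IO3)2 dissolves, [Ca^2+] = s and [IO3^-] = 2s.
Ksp = [Ca^2+][IO3^-]^2
Ksp = s(2s)^2 = 4s^3
With s = 4.1 × 10^-3: Ksp = 2.8 × 10^-7

Ksp = 2.8e-7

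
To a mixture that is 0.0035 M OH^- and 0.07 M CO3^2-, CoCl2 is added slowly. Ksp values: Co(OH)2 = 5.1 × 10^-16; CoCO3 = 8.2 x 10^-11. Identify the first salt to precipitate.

Co(OH)2

Each salt begins to precipitate when Q = Ksp, i.e. when [Co^2+] reaches its threshold.
For Co(OH)2: 5.1 × 10^-16 = (0.0035)^2 × [Co^2+]  ⇒  [Co^2+] = 4.2 x 10^-11 M.
For CoCO3: 8.2 x 10^-11 = 0.07 × [Co^2+]  ⇒  [Co^2+] = 1.2 × 10^-9 M.
The salt with the lower threshold [Co^2+] precipitates first: Co(OH)2.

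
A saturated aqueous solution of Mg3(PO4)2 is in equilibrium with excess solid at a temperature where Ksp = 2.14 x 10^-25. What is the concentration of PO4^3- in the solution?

[PO4^3-] ≈ 9.13 × 10^-6 M

Mg3(PO4)2(s) ⇌ 3 Mg^2+(aq) + 2 PO4^3-(aq)
Ksp = [Mg^2+]^3[PO4^3-]^2
With molar solubility s: [Mg^2+] = 3s, [PO4^3-] = 2s.
Substituting: Ksp = (3s)^3(2s)^2 = 108s^5
s = (2.14 x 10^-25 / 108)^(1/5) = 4.565 × 10^-6 M
[PO4^3-] = 2s = 9.13 x 10^-6 M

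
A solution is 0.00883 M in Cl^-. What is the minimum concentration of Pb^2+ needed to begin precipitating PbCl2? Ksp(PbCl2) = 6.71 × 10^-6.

[Pb^2+] ≈ 0.0861 M

PbCl2(s) <=> Pb^2+ + 2 Cl^-
Ksp = [Pb^2+][Cl^-]^2
Precipitation begins when Q = Ksp. With [Cl^-] = 0.00883 M:
6.71 × 10^-6 = (0.00883)^2 × [Pb^2+]
[Pb^2+] = (6.71 × 10^-6 / 7.797 × 10^-5) = 8.61 × 10^-2 M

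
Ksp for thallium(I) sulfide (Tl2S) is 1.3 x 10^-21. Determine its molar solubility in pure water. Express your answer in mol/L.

s ≈ 6.9e-8 M

Tl2S(s) ⇌ 2 Tl^+ + S^2-
Ksp = [Tl^+]^2[S^2-]
With molar solubility s: [Tl^+] = 2s, [S^2-] = s.
So Ksp = (2s)^2 × s = 4s^3
s = (1.3 x 10^-21 / 4)^(1/3) = 6.9 × 10^-8 M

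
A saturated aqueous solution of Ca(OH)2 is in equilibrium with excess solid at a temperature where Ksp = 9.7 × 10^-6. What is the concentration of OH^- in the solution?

[OH^-] = 0.027 M

Ca(OH)2(s) ⇌ Ca^2+(aq) + 2 OH^-(aq)
Ksp = [Ca^2+][OH^-]^2
If s mol/L of Ca(OH)2 dissolves, [Ca^2+] = s and [OH^-] = 2s.
Substituting: Ksp = s(2s)^2 = 4s^3
s^3 = 9.7 × 10^-6 / 4, so s = 1.34 × 10^-2 M
[OH^-] = 2s = 2.7 x 10^-2 M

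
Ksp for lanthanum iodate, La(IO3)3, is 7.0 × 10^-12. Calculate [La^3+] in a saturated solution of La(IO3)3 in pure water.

[La^3+] ≈ 7.1 × 10^-4 M

La(IO3)3(s) ⇌ La^3+(aq) + 3 IO3^-(aq)
Ksp = [La^3+][IO3^-]^3
If s mol/L of La(IO3)3 dissolves, [La^3+] = s and [IO3^-] = 3s.
Substituting: Ksp = s(3s)^3 = 27s^4
Solving, s = (7.0 × 10^-12/27)^(1/4) = 7.14 x 10^-4 M
[La^3+] = s = 7.1 × 10^-4 M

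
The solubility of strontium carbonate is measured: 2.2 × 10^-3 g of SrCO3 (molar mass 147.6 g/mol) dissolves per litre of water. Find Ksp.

Molar solubility s = (2.2 × 10^-3 g/L) / (147.6 g/mol) = 1.49 x 10^-5 M.
SrCO3(s) ⇌ Sr^2+ + CO3^2-
With molar solubility s: [Sr^2+] = s, [CO3^2-] = s.
Ksp = [Sr^2+][CO3^2-]
Ksp = s^2
Ksp = (1.49 × 10^-5)^2 = 2.2 × 10^-10

Ksp = 2.2e-10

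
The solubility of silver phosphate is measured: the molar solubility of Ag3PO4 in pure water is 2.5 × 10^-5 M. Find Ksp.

Ag3PO4(s) <=> 3 Ag^+ + PO4^3-
Let s = molar solubility. Then [Ag^+] = 3s and [PO4^3-] = s.
Ksp = [Ag^+]^3[PO4^3-]
Substituting: Ksp = (3s)^3s = 27s^4
With s = 2.5 × 10^-5: Ksp = 1.1 × 10^-17

Ksp = 1.1 x 10^-17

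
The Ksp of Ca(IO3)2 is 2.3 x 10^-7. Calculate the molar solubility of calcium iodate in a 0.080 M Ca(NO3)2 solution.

s ≈ 8.5 × 10^-4 M

Ca(IO3)2(s) <=> Ca^2+ + 2 IO3^-
Ksp = [Ca^2+][IO3^-]^2
Let s be the molar solubility in this solution. [Ca^2+] = 0.080 + s ≈ 0.080, [IO3^-] = 2s (since Ca^2+ from Ca(NO3)2 dominates).
Ksp ≈ 0.080 × (2s)^2
s = 8.5 × 10^-4 M
Check: s = 8.5 × 10^-4 ≪ 0.080, so the approximation is valid.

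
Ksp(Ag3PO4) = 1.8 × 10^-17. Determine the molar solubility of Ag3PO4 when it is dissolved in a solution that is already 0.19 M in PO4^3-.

Ag3PO4(s) <=> 3 Ag^+(aq) + PO4^3-(aq)
Ksp = [Ag^+]^3[PO4^3-]
Let s be the molar solubility in this solution. [Ag^+] = 3s, [PO4^3-] = 0.19 + s ≈ 0.19 (common-ion effect: PO4^3- is already 0.19 M).
Ksp ≈ (3s)^3 × 0.19
s = 1.5 × 10^-6 M
Check: s = 1.5 × 10^-6 ≪ 0.19, so the approximation is valid.

s = 1.5 × 10^-6 M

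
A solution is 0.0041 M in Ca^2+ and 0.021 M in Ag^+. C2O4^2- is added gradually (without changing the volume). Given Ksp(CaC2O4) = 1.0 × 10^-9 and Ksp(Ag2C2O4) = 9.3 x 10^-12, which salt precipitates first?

Each salt begins to precipitate when Q = Ksp, i.e. when [C2O4^2-] reaches its threshold.
For CaC2O4: 1.0 × 10^-9 = 0.0041 × [C2O4^2-]  ⇒  [C2O4^2-] = 2.4 x 10^-7 M.
For Ag2C2O4: 9.3 x 10^-12 = (0.021)^2 × [C2O4^2-]  ⇒  [C2O4^2-] = 2.1 × 10^-8 M.
The salt with the lower threshold [C2O4^2-] precipitates first: Ag2C2O4.

Ag2C2O4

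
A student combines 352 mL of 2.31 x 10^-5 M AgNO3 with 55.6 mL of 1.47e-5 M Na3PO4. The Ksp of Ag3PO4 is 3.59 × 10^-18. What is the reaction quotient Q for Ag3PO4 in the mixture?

Q = 1.59 × 10^-20

Total volume = 352 + 55.6 = 407.6 mL.
[Ag^+] = 2.31 × 10^-5 × (352/407.6) = 1.995 x 10^-5 M
[PO4^3-] = 1.47 x 10^-5 × (55.6/407.6) = 2.005 × 10^-6 M
Ag3PO4(s) ⇌ 3 Ag^+ + PO4^3-, so Q = [Ag^+]^3[PO4^3-]
Q = (1.995 x 10^-5)^3(2.005 × 10^-6) = 1.59 x 10^-20
Q < Ksp, so no precipitate of Ag3PO4 forms.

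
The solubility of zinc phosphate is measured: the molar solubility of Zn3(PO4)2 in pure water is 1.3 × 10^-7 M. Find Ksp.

Zn3(PO4)2(s) <=> 3 Zn^2+ + 2 PO4^3-
Let s = molar solubility. Then [Zn^2+] = 3s and [PO4^3-] = 2s.
Ksp = [Zn^2+]^3[PO4^3-]^2
Ksp = (3s)^3(2s)^2 = 108s^5
With s = 1.3 x 10^-7: Ksp = 4.0 x 10^-33

4.0 x 10^-33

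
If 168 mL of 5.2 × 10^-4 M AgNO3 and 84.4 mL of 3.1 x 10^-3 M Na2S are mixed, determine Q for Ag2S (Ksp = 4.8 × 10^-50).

Q = 1.2e-10

Total volume = 168 + 84.4 = 252.4 mL.
[Ag^+] = 5.2 x 10^-4 × (168/252.4) = 3.46 x 10^-4 M
[S^2-] = 3.1 x 10^-3 × (84.4/252.4) = 1.04 × 10^-3 M
Ag2S(s) <=> 2 Ag^+(aq) + S^2-(aq), so Q = [Ag^+]^2[S^2-]
Q = (3.46 x 10^-4)^2(1.04 x 10^-3) = 1.2 × 10^-10
Q > Ksp, so Ag2S will precipitate.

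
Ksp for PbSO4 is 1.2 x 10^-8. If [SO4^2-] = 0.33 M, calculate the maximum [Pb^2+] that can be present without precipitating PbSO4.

PbSO4(s) ⇌ Pb^2+ + SO4^2-
Ksp = [Pb^2+][SO4^2-]
Precipitation begins when Q = Ksp. With [SO4^2-] = 0.33 M:
1.2 x 10^-8 = (0.33) × [Pb^2+]
[Pb^2+] = (1.2 x 10^-8 / 3.3 × 10^-1) = 3.6 × 10^-8 M

3.6 × 10^-8 M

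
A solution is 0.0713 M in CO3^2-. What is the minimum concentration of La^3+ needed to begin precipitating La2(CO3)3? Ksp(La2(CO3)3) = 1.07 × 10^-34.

[La^3+] ≈ 5.43e-16 M

La2(CO3)3(s) <=> 2 La^3+(aq) + 3 CO3^2-(aq)
Ksp = [La^3+]^2[CO3^2-]^3
Precipitation begins when Q = Ksp. With [CO3^2-] = 0.0713 M:
1.07 × 10^-34 = (0.0713)^3 × [La^3+]^2
[La^3+] = (1.07 × 10^-34 / 3.625 × 10^-4)^(1/2) = 5.43 × 10^-16 M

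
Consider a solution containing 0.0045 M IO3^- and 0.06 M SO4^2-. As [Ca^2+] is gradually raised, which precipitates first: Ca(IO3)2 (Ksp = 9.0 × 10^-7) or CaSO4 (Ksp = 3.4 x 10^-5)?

Each salt begins to precipitate when Q = Ksp, i.e. when [Ca^2+] reaches its threshold.
For Ca(IO3)2: 9.0 × 10^-7 = (0.0045)^2 × [Ca^2+]  ⇒  [Ca^2+] = 4.4 x 10^-2 M.
For CaSO4: 3.4 x 10^-5 = 0.06 × [Ca^2+]  ⇒  [Ca^2+] = 5.7 x 10^-4 M.
The salt with the lower threshold [Ca^2+] precipitates first: CaSO4.

CaSO4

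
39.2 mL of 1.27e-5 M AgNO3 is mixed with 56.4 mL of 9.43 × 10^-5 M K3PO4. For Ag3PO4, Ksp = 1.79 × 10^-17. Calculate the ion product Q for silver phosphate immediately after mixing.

Total volume = 39.2 + 56.4 = 95.6 mL.
[Ag^+] = 1.27 × 10^-5 × (39.2/95.6) = 5.208 × 10^-6 M
[PO4^3-] = 9.43 x 10^-5 × (56.4/95.6) = 5.563 × 10^-5 M
Ag3PO4(s) ⇌ 3 Ag^+(aq) + PO4^3-(aq), so Q = [Ag^+]^3[PO4^3-]
Q = (5.208 × 10^-6)^3(5.563 x 10^-5) = 7.86 x 10^-21
Q < Ksp, so no precipitate of Ag3PO4 forms.

Q = 7.86e-21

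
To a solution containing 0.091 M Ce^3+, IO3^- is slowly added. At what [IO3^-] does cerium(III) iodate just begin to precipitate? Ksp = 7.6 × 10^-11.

Ce(IO3)3(s) ⇌ Ce^3+(aq) + 3 IO3^-(aq)
Ksp = [Ce^3+][IO3^-]^3
Precipitation begins when Q = Ksp. With [Ce^3+] = 0.091 M:
7.6 × 10^-11 = (0.091) × [IO3^-]^3
[IO3^-] = (7.6 × 10^-11 / 9.1 x 10^-2)^(1/3) = 9.4 × 10^-4 M

[IO3^-] = 9.4e-4 M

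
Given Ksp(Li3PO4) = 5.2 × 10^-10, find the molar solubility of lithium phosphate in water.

s = 2.1 × 10^-3 M

Li3PO4(s) <=> 3 Li^+ + PO4^3-
Ksp = [Li^+]^3[PO4^3-]
If s mol/L of Li3PO4 dissolves, [Li^+] = 3s and [PO4^3-] = s.
Ksp = (3s)^3s = 27s^4
s^4 = 5.2 × 10^-10 / 27, so s = 2.1 × 10^-3 M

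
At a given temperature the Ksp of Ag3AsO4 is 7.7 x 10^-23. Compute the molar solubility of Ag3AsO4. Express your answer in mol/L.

Ag3AsO4(s) ⇌ 3 Ag^+(aq) + AsO4^3-(aq)
Ksp = [Ag^+]^3[AsO4^3-]
Let s = molar solubility. Then [Ag^+] = 3s and [AsO4^3-] = s.
Ksp = (3s)^3s = 27s^4
s^4 = 7.7 x 10^-23 / 27, so s = 1.3 x 10^-6 M

s ≈ 1.3 x 10^-6 M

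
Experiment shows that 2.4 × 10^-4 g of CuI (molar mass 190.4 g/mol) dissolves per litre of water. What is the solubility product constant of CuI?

Ksp = 1.6 × 10^-12

Molar solubility s = (2.4 x 10^-4 g/L) / (190.4 g/mol) = 1.26 × 10^-6 M.
CuI(s) ⇌ Cu^+ + I^-
With molar solubility s: [Cu^+] = s, [I^-] = s.
Ksp = [Cu^+][I^-]
Ksp = s^2
Ksp = (1.26 × 10^-6)^2 = 1.6 x 10^-12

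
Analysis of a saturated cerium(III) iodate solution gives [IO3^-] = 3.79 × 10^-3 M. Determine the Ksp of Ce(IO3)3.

Ksp ≈ 6.88e-11

Ce(IO3)3(s) ⇌ Ce^3+(aq) + 3 IO3^-(aq)
Stoichiometry gives [Ce^3+] = (1/3)[IO3^-] = 1.263 x 10^-3 M.
Ksp = [Ce^3+][IO3^-]^3
Ksp = 1.263 × 10^-3 × (3.79 × 10^-3)^3 = 6.88 × 10^-11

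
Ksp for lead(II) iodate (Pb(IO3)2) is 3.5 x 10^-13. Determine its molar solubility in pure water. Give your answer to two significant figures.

Pb(IO3)2(s) ⇌ Pb^2+ + 2 IO3^-
Ksp = [Pb^2+][IO3^-]^2
With molar solubility s: [Pb^2+] = s, [IO3^-] = 2s.
Substituting: Ksp = s(2s)^2 = 4s^3
Solving, s = (3.5 x 10^-13/4)^(1/3) = 4.4 × 10^-5 M

s ≈ 4.4 x 10^-5 M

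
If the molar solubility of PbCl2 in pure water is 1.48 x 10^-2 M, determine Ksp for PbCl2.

Ksp ≈ 1.30 × 10^-5

PbCl2(s) ⇌ Pb^2+(aq) + 2 Cl^-(aq)
If s mol/L of PbCl2 dissolves, [Pb^2+] = s and [Cl^-] = 2s.
Ksp = [Pb^2+][Cl^-]^2
So Ksp = s × (2s)^2 = 4s^3
Ksp = 4 × (1.48 × 10^-2)^3 = 1.30 x 10^-5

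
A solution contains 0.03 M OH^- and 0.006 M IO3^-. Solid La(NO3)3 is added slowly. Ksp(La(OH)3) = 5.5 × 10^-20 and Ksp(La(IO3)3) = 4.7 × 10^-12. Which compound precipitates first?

Precipitation of each salt starts when its ion product equals its Ksp.
For La(OH)3: 5.5 × 10^-20 = (0.03)^3 × [La^3+]  ⇒  [La^3+] = 2.0 x 10^-15 M.
For La(IO3)3: 4.7 × 10^-12 = (0.006)^3 × [La^3+]  ⇒  [La^3+] = 2.2 x 10^-5 M.
The salt with the lower threshold [La^3+] precipitates first: La(OH)3.

La(OH)3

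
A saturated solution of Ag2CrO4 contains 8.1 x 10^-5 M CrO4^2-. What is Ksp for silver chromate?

Ksp ≈ 2.1e-12

Ag2CrO4(s) <=> 2 Ag^+ + CrO4^2-
Stoichiometry gives [Ag^+] = (2/1)[CrO4^2-] = 1.62 × 10^-4 M.
Ksp = [Ag^+]^2[CrO4^2-]
Ksp = (1.62 x 10^-4)^2 × 8.1 × 10^-5 = 2.1 x 10^-12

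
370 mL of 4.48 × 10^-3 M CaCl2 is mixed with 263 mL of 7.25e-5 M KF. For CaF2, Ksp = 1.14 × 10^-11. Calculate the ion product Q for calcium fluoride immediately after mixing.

2.38 × 10^-12

Total volume = 370 + 263 = 633 mL.
[Ca^2+] = 4.48 x 10^-3 × (370/633) = 2.619 x 10^-3 M
[F^-] = 7.25 × 10^-5 × (263/633) = 3.012 × 10^-5 M
CaF2(s) ⇌ Ca^2+(aq) + 2 F^-(aq), so Q = [Ca^2+][F^-]^2
Q = (2.619 x 10^-3)(3.012 × 10^-5)^2 = 2.38 x 10^-12
Q < Ksp, so no precipitate of CaF2 forms.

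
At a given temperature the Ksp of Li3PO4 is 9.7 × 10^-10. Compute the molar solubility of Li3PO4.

Li3PO4(s) <=> 3 Li^+(aq) + PO4^3-(aq)
Ksp = [Li^+]^3[PO4^3-]
With molar solubility s: [Li^+] = 3s, [PO4^3-] = s.
Substituting: Ksp = (3s)^3s = 27s^4
Solving, s = (9.7 × 10^-10/27)^(1/4) = 2.4 × 10^-3 M

2.4e-3 M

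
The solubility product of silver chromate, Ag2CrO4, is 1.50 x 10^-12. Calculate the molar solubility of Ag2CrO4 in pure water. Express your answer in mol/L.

s ≈ 7.21 × 10^-5 M

Ag2CrO4(s) ⇌ 2 Ag^+(aq) + CrO4^2-(aq)
Ksp = [Ag^+]^2[CrO4^2-]
For each mole of Ag2CrO4 that dissolves: [Ag^+] = 2s, [CrO4^2-] = s.
Substituting: Ksp = (2s)^2s = 4s^3
Solving, s = (1.50 x 10^-12/4)^(1/3) = 7.21 x 10^-5 M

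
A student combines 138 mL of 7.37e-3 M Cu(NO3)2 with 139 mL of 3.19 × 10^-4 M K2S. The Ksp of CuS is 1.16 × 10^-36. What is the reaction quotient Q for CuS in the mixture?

5.88 × 10^-7

Total volume = 138 + 139 = 277 mL.
[Cu^2+] = 7.37 × 10^-3 × (138/277) = 3.672 × 10^-3 M
[S^2-] = 3.19 x 10^-4 × (139/277) = 1.601 × 10^-4 M
CuS(s) ⇌ Cu^2+(aq) + S^2-(aq), so Q = [Cu^2+][S^2-]
Q = (3.672 × 10^-3)(1.601 x 10^-4) = 5.88 × 10^-7
Q > Ksp, so CuS will precipitate.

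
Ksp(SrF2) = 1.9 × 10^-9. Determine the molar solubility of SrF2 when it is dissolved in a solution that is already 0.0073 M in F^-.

3.6 × 10^-5 M

SrF2(s) <=> Sr^2+ + 2 F^-
Ksp = [Sr^2+][F^-]^2
Let s be the molar solubility in this solution. [Sr^2+] = s, [F^-] = 0.0073 + 2s ≈ 0.0073 (since the F^- already present dominates).
Ksp ≈ s × (0.0073)^2
s = 3.6 x 10^-5 M
Check: 2s = 7.1 x 10^-5 ≪ 0.0073, so the approximation is valid.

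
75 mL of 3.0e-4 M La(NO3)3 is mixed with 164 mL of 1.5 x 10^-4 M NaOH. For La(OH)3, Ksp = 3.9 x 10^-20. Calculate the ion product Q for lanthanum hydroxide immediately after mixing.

1.0 × 10^-16

Total volume = 75 + 164 = 239 mL.
[La^3+] = 3.0 × 10^-4 × (75/239) = 9.41 x 10^-5 M
[OH^-] = 1.5 × 10^-4 × (164/239) = 1.03 x 10^-4 M
La(OH)3(s) ⇌ La^3+ + 3 OH^-, so Q = [La^3+][OH^-]^3
Q = (9.41 × 10^-5)(1.03 x 10^-4)^3 = 1.0 × 10^-16
Q > Ksp, so La(OH)3 will precipitate.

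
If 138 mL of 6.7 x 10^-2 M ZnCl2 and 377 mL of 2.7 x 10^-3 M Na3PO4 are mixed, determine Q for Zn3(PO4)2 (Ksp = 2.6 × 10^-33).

Q = 2.3 x 10^-11

Total volume = 138 + 377 = 515 mL.
[Zn^2+] = 6.7 x 10^-2 × (138/515) = 1.80 × 10^-2 M
[PO4^3-] = 2.7 × 10^-3 × (377/515) = 1.98 × 10^-3 M
Zn3(PO4)2(s) ⇌ 3 Zn^2+(aq) + 2 PO4^3-(aq), so Q = [Zn^2+]^3[PO4^3-]^2
Q = (1.80 × 10^-2)^3(1.98 × 10^-3)^2 = 2.3 × 10^-11
Q > Ksp, so Zn3(PO4)2 will precipitate.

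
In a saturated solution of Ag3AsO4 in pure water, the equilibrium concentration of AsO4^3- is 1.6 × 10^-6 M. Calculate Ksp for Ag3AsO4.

Ksp = 1.8 × 10^-22

Ag3AsO4(s) ⇌ 3 Ag^+(aq) + AsO4^3-(aq)
Stoichiometry gives [Ag^+] = (3/1)[AsO4^3-] = 4.80 × 10^-6 M.
Ksp = [Ag^+]^3[AsO4^3-]
Ksp = (4.80 × 10^-6)^3 × 1.6 x 10^-6 = 1.8 × 10^-22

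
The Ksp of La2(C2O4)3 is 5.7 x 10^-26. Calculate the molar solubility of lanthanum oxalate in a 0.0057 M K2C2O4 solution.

2.8e-10 M

La2(C2O4)3(s) ⇌ 2 La^3+(aq) + 3 C2O4^2-(aq)
Ksp = [La^3+]^2[C2O4^2-]^3
If s mol/L dissolves here, [La^3+] = 2s, [C2O4^2-] = 0.0057 + 3s ≈ 0.0057 (common-ion effect: C2O4^2- is already 0.0057 M).
Ksp ≈ (2s)^2 × (0.0057)^3
s = 2.8 x 10^-10 M
Check: 3s = 8.3 × 10^-10 ≪ 0.0057, so the approximation is valid.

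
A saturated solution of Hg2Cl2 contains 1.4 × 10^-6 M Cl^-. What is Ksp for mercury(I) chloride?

Ksp = 1.4 x 10^-18

Hg2Cl2(s) <=> Hg2^2+(aq) + 2 Cl^-(aq)
Stoichiometry gives [Hg2^2+] = (1/2)[Cl^-] = 7.00 x 10^-7 M.
Ksp = [Hg2^2+][Cl^-]^2
Ksp = 7.00 x 10^-7 × (1.4 x 10^-6)^2 = 1.4 × 10^-18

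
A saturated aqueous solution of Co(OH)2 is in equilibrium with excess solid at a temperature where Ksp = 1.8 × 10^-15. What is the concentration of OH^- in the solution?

Co(OH)2(s) ⇌ Co^2+(aq) + 2 OH^-(aq)
Ksp = [Co^2+][OH^-]^2
Let s = molar solubility. Then [Co^2+] = s and [OH^-] = 2s.
Substituting: Ksp = s(2s)^2 = 4s^3
s = (1.8 × 10^-15 / 4)^(1/3) = 7.66 × 10^-6 M
[OH^-] = 2s = 1.5 × 10^-5 M

1.5e-5 M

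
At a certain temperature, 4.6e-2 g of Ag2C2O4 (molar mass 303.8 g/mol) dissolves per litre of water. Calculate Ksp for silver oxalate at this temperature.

Molar solubility s = (4.6 × 10^-2 g/L) / (303.8 g/mol) = 1.51 x 10^-4 M.
Ag2C2O4(s) ⇌ 2 Ag^+(aq) + C2O4^2-(aq)
If s mol/L of Ag2C2O4 dissolves, [Ag^+] = 2s and [C2O4^2-] = s.
Ksp = [Ag^+]^2[C2O4^2-]
So Ksp = (2s)^2 × s = 4s^3
With s = 1.51 × 10^-4: Ksp = 1.4 × 10^-11

1.4e-11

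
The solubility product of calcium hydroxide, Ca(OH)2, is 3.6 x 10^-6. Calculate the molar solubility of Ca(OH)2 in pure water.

Ca(OH)2(s) <=> Ca^2+ + 2 OH^-
Ksp = [Ca^2+][OH^-]^2
Let s = molar solubility. Then [Ca^2+] = s and [OH^-] = 2s.
Substituting: Ksp = s(2s)^2 = 4s^3
s^3 = 3.6 x 10^-6 / 4, so s = 9.7 × 10^-3 M

s = 9.7 × 10^-3 M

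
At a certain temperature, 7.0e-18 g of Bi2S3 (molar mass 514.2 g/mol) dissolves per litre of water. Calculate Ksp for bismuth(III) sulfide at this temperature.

5.0 × 10^-98

Molar solubility s = (7.0 × 10^-18 g/L) / (514.2 g/mol) = 1.36 × 10^-20 M.
Bi2S3(s) <=> 2 Bi^3+(aq) + 3 S^2-(aq)
Let s = molar solubility. Then [Bi^3+] = 2s and [S^2-] = 3s.
Ksp = [Bi^3+]^2[S^2-]^3
Ksp = (2s)^2(3s)^3 = 108s^5
Ksp = 108 × (1.36 × 10^-20)^5 = 5.0 × 10^-98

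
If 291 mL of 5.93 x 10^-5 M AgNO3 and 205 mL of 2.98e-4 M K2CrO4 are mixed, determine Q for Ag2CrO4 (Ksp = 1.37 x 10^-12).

Q ≈ 1.49 × 10^-13

Total volume = 291 + 205 = 496 mL.
[Ag^+] = 5.93 × 10^-5 × (291/496) = 3.479 x 10^-5 M
[CrO4^2-] = 2.98 × 10^-4 × (205/496) = 1.232 × 10^-4 M
Ag2CrO4(s) ⇌ 2 Ag^+(aq) + CrO4^2-(aq), so Q = [Ag^+]^2[CrO4^2-]
Q = (3.479 x 10^-5)^2(1.232 x 10^-4) = 1.49 × 10^-13
Q < Ksp, so no precipitate of Ag2CrO4 forms.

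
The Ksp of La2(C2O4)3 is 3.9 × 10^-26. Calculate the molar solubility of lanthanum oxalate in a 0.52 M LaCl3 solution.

La2(C2O4)3(s) <=> 2 La^3+ + 3 C2O4^2-
Ksp = [La^3+]^2[C2O4^2-]^3
If s mol/L dissolves here, [La^3+] = 0.52 + 2s ≈ 0.52, [C2O4^2-] = 3s (Ksp is small, so little additional dissolves).
Ksp ≈ (0.52)^2 × (3s)^3
s = 1.7 × 10^-9 M
Check: 2s = 3.5 × 10^-9 ≪ 0.52, so the approximation is valid.

s ≈ 1.7 x 10^-9 M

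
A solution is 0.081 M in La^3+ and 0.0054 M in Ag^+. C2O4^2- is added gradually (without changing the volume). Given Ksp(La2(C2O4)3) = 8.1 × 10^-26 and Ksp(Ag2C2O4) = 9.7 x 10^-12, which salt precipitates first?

La2(C2O4)3

Precipitation of each salt starts when its ion product equals its Ksp.
For La2(C2O4)3: 8.1 × 10^-26 = (0.081)^2 × [C2O4^2-]^3  ⇒  [C2O4^2-] = 2.3 × 10^-8 M.
For Ag2C2O4: 9.7 x 10^-12 = (0.0054)^2 × [C2O4^2-]  ⇒  [C2O4^2-] = 3.3 × 10^-7 M.
The salt with the lower threshold [C2O4^2-] precipitates first: La2(C2O4)3.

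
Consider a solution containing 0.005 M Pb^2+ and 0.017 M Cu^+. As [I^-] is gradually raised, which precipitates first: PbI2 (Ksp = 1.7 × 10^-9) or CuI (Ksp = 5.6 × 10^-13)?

Each salt begins to precipitate when Q = Ksp, i.e. when [I^-] reaches its threshold.
For PbI2: 1.7 × 10^-9 = 0.005 × [I^-]^2  ⇒  [I^-] = 5.8 × 10^-4 M.
For CuI: 5.6 × 10^-13 = 0.017 × [I^-]  ⇒  [I^-] = 3.3 × 10^-11 M.
The salt with the lower threshold [I^-] precipitates first: CuI.

CuI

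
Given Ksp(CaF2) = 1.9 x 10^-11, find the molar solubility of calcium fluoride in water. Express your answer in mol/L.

CaF2(s) <=> Ca^2+(aq) + 2 F^-(aq)
Ksp = [Ca^2+][F^-]^2
If s mol/L of CaF2 dissolves, [Ca^2+] = s and [F^-] = 2s.
Ksp = s(2s)^2 = 4s^3
s^3 = 1.9 x 10^-11 / 4, so s = 1.7 × 10^-4 M

s = 1.7e-4 M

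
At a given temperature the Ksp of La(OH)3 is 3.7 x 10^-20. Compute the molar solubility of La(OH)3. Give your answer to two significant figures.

La(OH)3(s) ⇌ La^3+(aq) + 3 OH^-(aq)
Ksp = [La^3+][OH^-]^3
For each mole of La(OH)3 that dissolves: [La^3+] = s, [OH^-] = 3s.
Ksp = s(3s)^3 = 27s^4
s = (3.7 x 10^-20 / 27)^(1/4) = 6.1 x 10^-6 M

s ≈ 6.1 x 10^-6 M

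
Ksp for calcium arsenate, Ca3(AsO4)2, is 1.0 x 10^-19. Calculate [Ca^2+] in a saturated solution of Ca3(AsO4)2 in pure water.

Ca3(AsO4)2(s) ⇌ 3 Ca^2+ + 2 AsO4^3-
Ksp = [Ca^2+]^3[AsO4^3-]^2
Let s = molar solubility. Then [Ca^2+] = 3s and [AsO4^3-] = 2s.
Substituting: Ksp = (3s)^3(2s)^2 = 108s^5
Solving, s = (1.0 x 10^-19/108)^(1/5) = 6.21 × 10^-5 M
[Ca^2+] = 3s = 1.9 × 10^-4 M

[Ca^2+] = 1.9 x 10^-4 M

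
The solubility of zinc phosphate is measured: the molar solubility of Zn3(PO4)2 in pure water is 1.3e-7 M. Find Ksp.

4.0 × 10^-33

Zn3(PO4)2(s) <=> 3 Zn^2+(aq) + 2 PO4^3-(aq)
Let s = molar solubility. Then [Zn^2+] = 3s and [PO4^3-] = 2s.
Ksp = [Zn^2+]^3[PO4^3-]^2
So Ksp = (3s)^3 × (2s)^2 = 108s^5
Ksp = 108 × (1.3 x 10^-7)^5 = 4.0 × 10^-33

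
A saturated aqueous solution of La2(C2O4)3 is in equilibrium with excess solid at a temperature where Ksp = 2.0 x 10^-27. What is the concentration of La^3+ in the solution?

[La^3+] ≈ 3.6 x 10^-6 M

La2(C2O4)3(s) ⇌ 2 La^3+(aq) + 3 C2O4^2-(aq)
Ksp = [La^3+]^2[C2O4^2-]^3
For each mole of La2(C2O4)3 that dissolves: [La^3+] = 2s, [C2O4^2-] = 3s.
So Ksp = (2s)^2 × (3s)^3 = 108s^5
s^5 = 2.0 x 10^-27 / 108, so s = 1.79 × 10^-6 M
[La^3+] = 2s = 3.6 × 10^-6 M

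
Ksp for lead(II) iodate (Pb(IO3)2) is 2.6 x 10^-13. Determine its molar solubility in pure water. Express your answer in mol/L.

s = 4.0 x 10^-5 M

Pb(IO3)2(s) ⇌ Pb^2+ + 2 IO3^-
Ksp = [Pb^2+][IO3^-]^2
If s mol/L of Pb(IO3)2 dissolves, [Pb^2+] = s and [IO3^-] = 2s.
Substituting: Ksp = s(2s)^2 = 4s^3
s^3 = 2.6 x 10^-13 / 4, so s = 4.0 x 10^-5 M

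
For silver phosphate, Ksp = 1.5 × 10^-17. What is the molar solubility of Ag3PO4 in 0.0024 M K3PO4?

6.1 × 10^-6 M

Ag3PO4(s) ⇌ 3 Ag^+ + PO4^3-
Ksp = [Ag^+]^3[PO4^3-]
Let s be the molar solubility in this solution. [Ag^+] = 3s, [PO4^3-] = 0.0024 + s ≈ 0.0024 (common-ion effect: PO4^3- is already 0.0024 M).
Ksp ≈ (3s)^3 × 0.0024
s = 6.1 × 10^-6 M
Check: s = 6.1 x 10^-6 ≪ 0.0024, so the approximation is valid.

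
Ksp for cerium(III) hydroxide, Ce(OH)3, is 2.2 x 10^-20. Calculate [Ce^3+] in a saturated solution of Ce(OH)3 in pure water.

[Ce^3+] ≈ 5.3e-6 M

Ce(OH)3(s) ⇌ Ce^3+(aq) + 3 OH^-(aq)
Ksp = [Ce^3+][OH^-]^3
For each mole of Ce(OH)3 that dissolves: [Ce^3+] = s, [OH^-] = 3s.
Ksp = s(3s)^3 = 27s^4
s = (2.2 x 10^-20 / 27)^(1/4) = 5.34 × 10^-6 M
[Ce^3+] = s = 5.3 × 10^-6 M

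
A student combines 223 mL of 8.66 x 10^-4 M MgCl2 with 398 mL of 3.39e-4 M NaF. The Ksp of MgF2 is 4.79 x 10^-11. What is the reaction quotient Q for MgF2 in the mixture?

Total volume = 223 + 398 = 621 mL.
[Mg^2+] = 8.66 × 10^-4 × (223/621) = 3.110 x 10^-4 M
[F^-] = 3.39 x 10^-4 × (398/621) = 2.173 × 10^-4 M
MgF2(s) ⇌ Mg^2+(aq) + 2 F^-(aq), so Q = [Mg^2+][F^-]^2
Q = (3.110 x 10^-4)(2.173 × 10^-4)^2 = 1.47 × 10^-11
Q < Ksp, so no precipitate of MgF2 forms.

Q ≈ 1.47 × 10^-11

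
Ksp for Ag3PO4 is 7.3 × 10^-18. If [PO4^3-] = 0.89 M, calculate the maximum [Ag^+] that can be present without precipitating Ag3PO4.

Ag3PO4(s) ⇌ 3 Ag^+(aq) + PO4^3-(aq)
Ksp = [Ag^+]^3[PO4^3-]
Precipitation begins when Q = Ksp. With [PO4^3-] = 0.89 M:
7.3 × 10^-18 = (0.89) × [Ag^+]^3
[Ag^+] = (7.3 × 10^-18 / 8.9 x 10^-1)^(1/3) = 2.0 x 10^-6 M

[Ag^+] ≈ 2.0 x 10^-6 M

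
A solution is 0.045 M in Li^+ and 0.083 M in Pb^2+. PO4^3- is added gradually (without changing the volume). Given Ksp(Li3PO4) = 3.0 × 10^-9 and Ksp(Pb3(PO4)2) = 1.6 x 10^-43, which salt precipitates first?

Pb3(PO4)2

Each salt begins to precipitate when Q = Ksp, i.e. when [PO4^3-] reaches its threshold.
For Li3PO4: 3.0 × 10^-9 = (0.045)^3 × [PO4^3-]  ⇒  [PO4^3-] = 3.3 x 10^-5 M.
For Pb3(PO4)2: 1.6 x 10^-43 = (0.083)^3 × [PO4^3-]^2  ⇒  [PO4^3-] = 1.7 x 10^-20 M.
The salt with the lower threshold [PO4^3-] precipitates first: Pb3(PO4)2.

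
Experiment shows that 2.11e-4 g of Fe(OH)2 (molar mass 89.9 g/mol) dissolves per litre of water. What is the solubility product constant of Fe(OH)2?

Ksp ≈ 5.17 x 10^-17

Molar solubility s = (2.11 × 10^-4 g/L) / (89.9 g/mol) = 2.347 x 10^-6 M.
Fe(OH)2(s) ⇌ Fe^2+ + 2 OH^-
Let s = molar solubility. Then [Fe^2+] = s and [OH^-] = 2s.
Ksp = [Fe^2+][OH^-]^2
Substituting: Ksp = s(2s)^2 = 4s^3
Ksp = 4 × (2.347 x 10^-6)^3 = 5.17 × 10^-17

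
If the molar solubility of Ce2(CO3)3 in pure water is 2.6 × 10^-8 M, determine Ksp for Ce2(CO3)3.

Ce2(CO3)3(s) ⇌ 2 Ce^3+ + 3 CO3^2-
If s mol/L of Ce2(CO3)3 dissolves, [Ce^3+] = 2s and [CO3^2-] = 3s.
Ksp = [Ce^3+]^2[CO3^2-]^3
Ksp = (2s)^2(3s)^3 = 108s^5
With s = 2.6 × 10^-8: Ksp = 1.3 × 10^-36

Ksp = 1.3 × 10^-36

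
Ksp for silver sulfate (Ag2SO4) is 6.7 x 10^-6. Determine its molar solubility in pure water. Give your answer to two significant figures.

s ≈ 0.012 M

Ag2SO4(s) ⇌ 2 Ag^+ + SO4^2-
Ksp = [Ag^+]^2[SO4^2-]
For each mole of Ag2SO4 that dissolves: [Ag^+] = 2s, [SO4^2-] = s.
Ksp = (2s)^2s = 4s^3
Solving, s = (6.7 x 10^-6/4)^(1/3) = 1.2 × 10^-2 M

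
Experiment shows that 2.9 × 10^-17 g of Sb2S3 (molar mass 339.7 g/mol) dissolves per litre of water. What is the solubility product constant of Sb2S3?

Molar solubility s = (2.9 x 10^-17 g/L) / (339.7 g/mol) = 8.54 × 10^-20 M.
Sb2S3(s) ⇌ 2 Sb^3+ + 3 S^2-
If s mol/L of Sb2S3 dissolves, [Sb^3+] = 2s and [S^2-] = 3s.
Ksp = [Sb^3+]^2[S^2-]^3
Ksp = (2s)^2(3s)^3 = 108s^5
With s = 8.54 x 10^-20: Ksp = 4.9 × 10^-94

Ksp ≈ 4.9e-94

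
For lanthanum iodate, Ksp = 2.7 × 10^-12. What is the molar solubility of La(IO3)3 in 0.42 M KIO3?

La(IO3)3(s) ⇌ La^3+ + 3 IO3^-
Ksp = [La^3+][IO3^-]^3
Let s be the molar solubility in this solution. [La^3+] = s, [IO3^-] = 0.42 + 3s ≈ 0.42 (common-ion effect: IO3^- is already 0.42 M).
Ksp ≈ s × (0.42)^3
s = 3.6 x 10^-11 M
Check: 3s = 1.1 × 10^-10 ≪ 0.42, so the approximation is valid.

s ≈ 3.6e-11 M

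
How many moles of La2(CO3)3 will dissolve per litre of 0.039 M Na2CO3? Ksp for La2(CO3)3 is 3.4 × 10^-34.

La2(CO3)3(s) ⇌ 2 La^3+ + 3 CO3^2-
Ksp = [La^3+]^2[CO3^2-]^3
Let s = moles of La2(CO3)3 that dissolve per litre. [La^3+] = 2s, [CO3^2-] = 0.039 + 3s ≈ 0.039 (since CO3^2- from Na2CO3 dominates).
Ksp ≈ (2s)^2 × (0.039)^3
s = 1.2 × 10^-15 M
Check: 3s = 3.6 × 10^-15 ≪ 0.039, so the approximation is valid.

1.2e-15 M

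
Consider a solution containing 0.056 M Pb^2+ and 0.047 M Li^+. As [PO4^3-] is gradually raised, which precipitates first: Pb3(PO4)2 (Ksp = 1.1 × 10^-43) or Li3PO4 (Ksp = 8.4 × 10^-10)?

Each salt begins to precipitate when Q = Ksp, i.e. when [PO4^3-] reaches its threshold.
For Pb3(PO4)2: 1.1 × 10^-43 = (0.056)^3 × [PO4^3-]^2  ⇒  [PO4^3-] = 2.5 × 10^-20 M.
For Li3PO4: 8.4 × 10^-10 = (0.047)^3 × [PO4^3-]  ⇒  [PO4^3-] = 8.1 × 10^-6 M.
The salt with the lower threshold [PO4^3-] precipitates first: Pb3(PO4)2.

Pb3(PO4)2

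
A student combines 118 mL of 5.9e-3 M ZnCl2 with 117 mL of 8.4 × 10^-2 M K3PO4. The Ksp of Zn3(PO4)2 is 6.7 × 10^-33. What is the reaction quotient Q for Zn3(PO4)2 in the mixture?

Total volume = 118 + 117 = 235 mL.
[Zn^2+] = 5.9 × 10^-3 × (118/235) = 2.96 x 10^-3 M
[PO4^3-] = 8.4 × 10^-2 × (117/235) = 4.18 × 10^-2 M
Zn3(PO4)2(s) <=> 3 Zn^2+(aq) + 2 PO4^3-(aq), so Q = [Zn^2+]^3[PO4^3-]^2
Q = (2.96 × 10^-3)^3(4.18 × 10^-2)^2 = 4.5 × 10^-11
Q > Ksp, so Zn3(PO4)2 will precipitate.

Q = 4.5e-11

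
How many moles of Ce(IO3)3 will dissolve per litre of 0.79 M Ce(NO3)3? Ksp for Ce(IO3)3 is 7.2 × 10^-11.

Ce(IO3)3(s) ⇌ Ce^3+ + 3 IO3^-
Ksp = [Ce^3+][IO3^-]^3
Let s = moles of Ce(IO3)3 that dissolve per litre. [Ce^3+] = 0.79 + s ≈ 0.79, [IO3^-] = 3s (common-ion effect: Ce^3+ is already 0.79 M).
Ksp ≈ 0.79 × (3s)^3
s = 1.5 x 10^-4 M
Check: s = 1.5 × 10^-4 ≪ 0.79, so the approximation is valid.

1.5e-4 M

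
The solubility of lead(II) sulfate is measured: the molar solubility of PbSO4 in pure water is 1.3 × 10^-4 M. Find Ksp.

Ksp ≈ 1.7e-8

PbSO4(s) ⇌ Pb^2+(aq) + SO4^2-(aq)
With molar solubility s: [Pb^2+] = s, [SO4^2-] = s.
Ksp = [Pb^2+][SO4^2-]
Ksp = s × s = s^2
With s = 1.3 × 10^-4: Ksp = 1.7 × 10^-8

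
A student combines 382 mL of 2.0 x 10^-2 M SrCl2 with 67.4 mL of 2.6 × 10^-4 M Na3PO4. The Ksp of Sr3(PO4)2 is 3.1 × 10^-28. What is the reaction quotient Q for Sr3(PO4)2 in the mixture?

Total volume = 382 + 67.4 = 449.4 mL.
[Sr^2+] = 2.0 × 10^-2 × (382/449.4) = 1.70 × 10^-2 M
[PO4^3-] = 2.6 × 10^-4 × (67.4/449.4) = 3.90 × 10^-5 M
Sr3(PO4)2(s) ⇌ 3 Sr^2+(aq) + 2 PO4^3-(aq), so Q = [Sr^2+]^3[PO4^3-]^2
Q = (1.70 × 10^-2)^3(3.90 x 10^-5)^2 = 7.5 × 10^-15
Q > Ksp, so Sr3(PO4)2 will precipitate.

Q = 7.5e-15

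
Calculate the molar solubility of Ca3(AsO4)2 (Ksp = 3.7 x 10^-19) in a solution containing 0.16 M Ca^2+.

Ca3(AsO4)2(s) ⇌ 3 Ca^2+(aq) + 2 AsO4^3-(aq)
Ksp = [Ca^2+]^3[AsO4^3-]^2
Let s = moles of Ca3(AsO4)2 that dissolve per litre. [Ca^2+] = 0.16 + 3s ≈ 0.16, [AsO4^3-] = 2s (since the Ca^2+ already present dominates).
Ksp ≈ (0.16)^3 × (2s)^2
s = 4.8 x 10^-9 M
Check: 3s = 1.4 × 10^-8 ≪ 0.16, so the approximation is valid.

s = 4.8 x 10^-9 M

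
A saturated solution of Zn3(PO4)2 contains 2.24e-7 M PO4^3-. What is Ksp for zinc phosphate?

Ksp ≈ 1.90 × 10^-33

Zn3(PO4)2(s) <=> 3 Zn^2+ + 2 PO4^3-
Stoichiometry gives [Zn^2+] = (3/2)[PO4^3-] = 3.360 × 10^-7 M.
Ksp = [Zn^2+]^3[PO4^3-]^2
Ksp = (3.360 x 10^-7)^3 × (2.24 x 10^-7)^2 = 1.90 × 10^-33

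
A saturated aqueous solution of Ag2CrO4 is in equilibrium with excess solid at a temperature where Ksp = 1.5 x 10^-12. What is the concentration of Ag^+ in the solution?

1.4 × 10^-4 M

Ag2CrO4(s) ⇌ 2 Ag^+(aq) + CrO4^2-(aq)
Ksp = [Ag^+]^2[CrO4^2-]
Let s = molar solubility. Then [Ag^+] = 2s and [CrO4^2-] = s.
Ksp = (2s)^2s = 4s^3
s^3 = 1.5 x 10^-12 / 4, so s = 7.21 x 10^-5 M
[Ag^+] = 2s = 1.4 x 10^-4 M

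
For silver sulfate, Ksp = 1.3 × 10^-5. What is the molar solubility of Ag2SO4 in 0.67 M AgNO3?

s = 2.9 × 10^-5 M

Ag2SO4(s) ⇌ 2 Ag^+(aq) + SO4^2-(aq)
Ksp = [Ag^+]^2[SO4^2-]
Let s = moles of Ag2SO4 that dissolve per litre. [Ag^+] = 0.67 + 2s ≈ 0.67, [SO4^2-] = s (since Ag^+ from AgNO3 dominates).
Ksp ≈ (0.67)^2 × s
s = 2.9 x 10^-5 M
Check: 2s = 5.8 × 10^-5 ≪ 0.67, so the approximation is valid.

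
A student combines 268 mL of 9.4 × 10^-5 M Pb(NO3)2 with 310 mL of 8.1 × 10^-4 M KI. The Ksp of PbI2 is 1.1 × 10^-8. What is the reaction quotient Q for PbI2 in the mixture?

Total volume = 268 + 310 = 578 mL.
[Pb^2+] = 9.4 × 10^-5 × (268/578) = 4.36 × 10^-5 M
[I^-] = 8.1 × 10^-4 × (310/578) = 4.34 × 10^-4 M
PbI2(s) ⇌ Pb^2+ + 2 I^-, so Q = [Pb^2+][I^-]^2
Q = (4.36 × 10^-5)(4.34 x 10^-4)^2 = 8.2 × 10^-12
Q < Ksp, so no precipitate of PbI2 forms.

8.2 × 10^-12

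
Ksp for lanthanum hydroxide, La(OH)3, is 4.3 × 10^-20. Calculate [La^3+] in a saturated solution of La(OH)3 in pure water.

[La^3+] ≈ 6.3e-6 M

La(OH)3(s) ⇌ La^3+(aq) + 3 OH^-(aq)
Ksp = [La^3+][OH^-]^3
Let s = molar solubility. Then [La^3+] = s and [OH^-] = 3s.
Substituting: Ksp = s(3s)^3 = 27s^4
Solving, s = (4.3 × 10^-20/27)^(1/4) = 6.32 x 10^-6 M
[La^3+] = s = 6.3 × 10^-6 M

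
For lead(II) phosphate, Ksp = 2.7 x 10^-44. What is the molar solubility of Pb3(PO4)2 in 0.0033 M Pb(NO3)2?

s ≈ 4.3 × 10^-19 M

Pb3(PO4)2(s) ⇌ 3 Pb^2+(aq) + 2 PO4^3-(aq)
Ksp = [Pb^2+]^3[PO4^3-]^2
If s mol/L dissolves here, [Pb^2+] = 0.0033 + 3s ≈ 0.0033, [PO4^3-] = 2s (since Pb^2+ from Pb(NO3)2 dominates).
Ksp ≈ (0.0033)^3 × (2s)^2
s = 4.3 × 10^-19 M
Check: 3s = 1.3 × 10^-18 ≪ 0.0033, so the approximation is valid.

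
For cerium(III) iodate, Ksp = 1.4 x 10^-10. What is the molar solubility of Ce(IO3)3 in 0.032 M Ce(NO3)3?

s = 5.5 x 10^-4 M

Ce(IO3)3(s) ⇌ Ce^3+ + 3 IO3^-
Ksp = [Ce^3+][IO3^-]^3
If s mol/L dissolves here, [Ce^3+] = 0.032 + s ≈ 0.032, [IO3^-] = 3s (common-ion effect: Ce^3+ is already 0.032 M).
Ksp ≈ 0.032 × (3s)^3
s = 5.5 × 10^-4 M
Check: s = 5.5 × 10^-4 ≪ 0.032, so the approximation is valid.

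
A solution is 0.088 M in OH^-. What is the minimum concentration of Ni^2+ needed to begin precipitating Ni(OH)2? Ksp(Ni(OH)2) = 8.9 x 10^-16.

1.1 × 10^-13 M

Ni(OH)2(s) ⇌ Ni^2+ + 2 OH^-
Ksp = [Ni^2+][OH^-]^2
Precipitation begins when Q = Ksp. With [OH^-] = 0.088 M:
8.9 x 10^-16 = (0.088)^2 × [Ni^2+]
[Ni^2+] = (8.9 x 10^-16 / 7.74 × 10^-3) = 1.1 x 10^-13 M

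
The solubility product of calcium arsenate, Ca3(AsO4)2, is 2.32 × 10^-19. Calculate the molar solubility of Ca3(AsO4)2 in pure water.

7.35 × 10^-5 M

Ca3(AsO4)2(s) <=> 3 Ca^2+ + 2 AsO4^3-
Ksp = [Ca^2+]^3[AsO4^3-]^2
If s mol/L of Ca3(AsO4)2 dissolves, [Ca^2+] = 3s and [AsO4^3-] = 2s.
So Ksp = (3s)^3 × (2s)^2 = 108s^5
Solving, s = (2.32 × 10^-19/108)^(1/5) = 7.35 × 10^-5 M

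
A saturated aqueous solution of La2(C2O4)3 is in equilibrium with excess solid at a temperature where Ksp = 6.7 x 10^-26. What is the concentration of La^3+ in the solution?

7.2e-6 M

La2(C2O4)3(s) <=> 2 La^3+(aq) + 3 C2O4^2-(aq)
Ksp = [La^3+]^2[C2O4^2-]^3
For each mole of La2(C2O4)3 that dissolves: [La^3+] = 2s, [C2O4^2-] = 3s.
Substituting: Ksp = (2s)^2(3s)^3 = 108s^5
s^5 = 6.7 x 10^-26 / 108, so s = 3.62 × 10^-6 M
[La^3+] = 2s = 7.2 × 10^-6 M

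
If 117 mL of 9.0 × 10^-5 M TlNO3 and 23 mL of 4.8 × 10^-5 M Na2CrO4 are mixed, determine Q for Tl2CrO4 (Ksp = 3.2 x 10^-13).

Total volume = 117 + 23 = 140 mL.
[Tl^+] = 9.0 × 10^-5 × (117/140) = 7.52 × 10^-5 M
[CrO4^2-] = 4.8 × 10^-5 × (23/140) = 7.89 x 10^-6 M
Tl2CrO4(s) ⇌ 2 Tl^+(aq) + CrO4^2-(aq), so Q = [Tl^+]^2[CrO4^2-]
Q = (7.52 × 10^-5)^2(7.89 × 10^-6) = 4.5 × 10^-14
Q < Ksp, so no precipitate of Tl2CrO4 forms.

4.5e-14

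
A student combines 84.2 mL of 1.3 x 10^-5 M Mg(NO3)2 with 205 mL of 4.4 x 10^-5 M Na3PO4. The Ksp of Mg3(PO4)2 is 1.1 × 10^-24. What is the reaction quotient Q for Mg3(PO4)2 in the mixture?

Q ≈ 5.3e-26

Total volume = 84.2 + 205 = 289.2 mL.
[Mg^2+] = 1.3 × 10^-5 × (84.2/289.2) = 3.78 × 10^-6 M
[PO4^3-] = 4.4 x 10^-5 × (205/289.2) = 3.12 x 10^-5 M
Mg3(PO4)2(s) <=> 3 Mg^2+ + 2 PO4^3-, so Q = [Mg^2+]^3[PO4^3-]^2
Q = (3.78 × 10^-6)^3(3.12 × 10^-5)^2 = 5.3 × 10^-26
Q < Ksp, so no precipitate of Mg3(PO4)2 forms.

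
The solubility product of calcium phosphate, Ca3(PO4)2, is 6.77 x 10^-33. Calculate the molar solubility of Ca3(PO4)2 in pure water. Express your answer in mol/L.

s ≈ 1.44 × 10^-7 M

Ca3(PO4)2(s) <=> 3 Ca^2+(aq) + 2 PO4^3-(aq)
Ksp = [Ca^2+]^3[PO4^3-]^2
Let s = molar solubility. Then [Ca^2+] = 3s and [PO4^3-] = 2s.
So Ksp = (3s)^3 × (2s)^2 = 108s^5
s = (6.77 x 10^-33 / 108)^(1/5) = 1.44 × 10^-7 M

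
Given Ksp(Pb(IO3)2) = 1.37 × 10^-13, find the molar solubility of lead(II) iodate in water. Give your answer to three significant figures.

Pb(IO3)2(s) <=> Pb^2+(aq) + 2 IO3^-(aq)
Ksp = [Pb^2+][IO3^-]^2
If s mol/L of Pb(IO3)2 dissolves, [Pb^2+] = s and [IO3^-] = 2s.
Ksp = s(2s)^2 = 4s^3
s^3 = 1.37 × 10^-13 / 4, so s = 3.25 x 10^-5 M

s = 3.25 x 10^-5 M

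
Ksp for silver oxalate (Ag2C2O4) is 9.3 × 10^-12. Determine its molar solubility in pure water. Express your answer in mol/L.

s ≈ 1.3 × 10^-4 M

Ag2C2O4(s) ⇌ 2 Ag^+ + C2O4^2-
Ksp = [Ag^+]^2[C2O4^2-]
For each mole of Ag2C2O4 that dissolves: [Ag^+] = 2s, [C2O4^2-] = s.
Substituting: Ksp = (2s)^2s = 4s^3
Solving, s = (9.3 × 10^-12/4)^(1/3) = 1.3 x 10^-4 M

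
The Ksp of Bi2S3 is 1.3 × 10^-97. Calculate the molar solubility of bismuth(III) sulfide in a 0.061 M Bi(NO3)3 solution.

Bi2S3(s) ⇌ 2 Bi^3+(aq) + 3 S^2-(aq)
Ksp = [Bi^3+]^2[S^2-]^3
Let s = moles of Bi2S3 that dissolve per litre. [Bi^3+] = 0.061 + 2s ≈ 0.061, [S^2-] = 3s (Ksp is small, so little additional dissolves).
Ksp ≈ (0.061)^2 × (3s)^3
s = 1.1 × 10^-32 M
Check: 2s = 2.2 × 10^-32 ≪ 0.061, so the approximation is valid.

1.1e-32 M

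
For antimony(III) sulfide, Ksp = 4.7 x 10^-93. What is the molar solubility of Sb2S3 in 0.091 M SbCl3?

s = 2.8 × 10^-31 M

Sb2S3(s) ⇌ 2 Sb^3+ + 3 S^2-
Ksp = [Sb^3+]^2[S^2-]^3
Let s = moles of Sb2S3 that dissolve per litre. [Sb^3+] = 0.091 + 2s ≈ 0.091, [S^2-] = 3s (since Sb^3+ from SbCl3 dominates).
Ksp ≈ (0.091)^2 × (3s)^3
s = 2.8 x 10^-31 M
Check: 2s = 5.5 × 10^-31 ≪ 0.091, so the approximation is valid.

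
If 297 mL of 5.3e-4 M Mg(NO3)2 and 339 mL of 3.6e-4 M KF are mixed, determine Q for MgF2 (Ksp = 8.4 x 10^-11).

Q ≈ 9.1 × 10^-12

Total volume = 297 + 339 = 636 mL.
[Mg^2+] = 5.3 x 10^-4 × (297/636) = 2.48 x 10^-4 M
[F^-] = 3.6 × 10^-4 × (339/636) = 1.92 x 10^-4 M
MgF2(s) <=> Mg^2+ + 2 F^-, so Q = [Mg^2+][F^-]^2
Q = (2.48 x 10^-4)(1.92 x 10^-4)^2 = 9.1 × 10^-12
Q < Ksp, so no precipitate of MgF2 forms.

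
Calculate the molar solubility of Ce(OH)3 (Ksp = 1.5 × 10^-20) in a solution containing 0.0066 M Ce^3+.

4.4 × 10^-7 M

Ce(OH)3(s) ⇌ Ce^3+(aq) + 3 OH^-(aq)
Ksp = [Ce^3+][OH^-]^3
If s mol/L dissolves here, [Ce^3+] = 0.0066 + s ≈ 0.0066, [OH^-] = 3s (since the Ce^3+ already present dominates).
Ksp ≈ 0.0066 × (3s)^3
s = 4.4 × 10^-7 M
Check: s = 4.4 × 10^-7 ≪ 0.0066, so the approximation is valid.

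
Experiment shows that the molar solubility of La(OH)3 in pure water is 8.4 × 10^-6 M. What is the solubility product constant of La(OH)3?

Ksp = 1.3e-19

La(OH)3(s) <=> La^3+(aq) + 3 OH^-(aq)
For each mole of La(OH)3 that dissolves: [La^3+] = s, [OH^-] = 3s.
Ksp = [La^3+][OH^-]^3
Substituting: Ksp = s(3s)^3 = 27s^4
With s = 8.4 x 10^-6: Ksp = 1.3 × 10^-19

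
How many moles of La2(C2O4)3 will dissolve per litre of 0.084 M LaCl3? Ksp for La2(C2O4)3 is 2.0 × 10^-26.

La2(C2O4)3(s) ⇌ 2 La^3+ + 3 C2O4^2-
Ksp = [La^3+]^2[C2O4^2-]^3
If s mol/L dissolves here, [La^3+] = 0.084 + 2s ≈ 0.084, [C2O4^2-] = 3s (since La^3+ from LaCl3 dominates).
Ksp ≈ (0.084)^2 × (3s)^3
s = 4.7 × 10^-9 M
Check: 2s = 9.4 x 10^-9 ≪ 0.084, so the approximation is valid.

s ≈ 4.7e-9 M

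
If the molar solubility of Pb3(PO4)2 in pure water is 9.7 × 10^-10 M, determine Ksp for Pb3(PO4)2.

Ksp = 9.3 x 10^-44

Pb3(PO4)2(s) <=> 3 Pb^2+(aq) + 2 PO4^3-(aq)
With molar solubility s: [Pb^2+] = 3s, [PO4^3-] = 2s.
Ksp = [Pb^2+]^3[PO4^3-]^2
Ksp = (3s)^3(2s)^2 = 108s^5
Ksp = 108 × (9.7 × 10^-10)^5 = 9.3 × 10^-44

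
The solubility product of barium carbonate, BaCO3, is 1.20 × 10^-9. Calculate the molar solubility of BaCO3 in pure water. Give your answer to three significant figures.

BaCO3(s) ⇌ Ba^2+ + CO3^2-
Ksp = [Ba^2+][CO3^2-]
With molar solubility s: [Ba^2+] = s, [CO3^2-] = s.
Ksp = s^2
s = √(1.20 × 10^-9) = 3.46 × 10^-5 M

3.46e-5 M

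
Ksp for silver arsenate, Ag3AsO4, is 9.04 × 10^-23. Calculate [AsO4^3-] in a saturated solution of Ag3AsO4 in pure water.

1.35 × 10^-6 M

Ag3AsO4(s) ⇌ 3 Ag^+(aq) + AsO4^3-(aq)
Ksp = [Ag^+]^3[AsO4^3-]
With molar solubility s: [Ag^+] = 3s, [AsO4^3-] = s.
Ksp = (3s)^3s = 27s^4
s^4 = 9.04 × 10^-23 / 27, so s = 1.353 × 10^-6 M
[AsO4^3-] = s = 1.35 × 10^-6 M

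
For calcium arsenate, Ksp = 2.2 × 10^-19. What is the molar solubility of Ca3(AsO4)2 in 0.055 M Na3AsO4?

Ca3(AsO4)2(s) ⇌ 3 Ca^2+ + 2 AsO4^3-
Ksp = [Ca^2+]^3[AsO4^3-]^2
If s mol/L dissolves here, [Ca^2+] = 3s, [AsO4^3-] = 0.055 + 2s ≈ 0.055 (common-ion effect: AsO4^3- is already 0.055 M).
Ksp ≈ (3s)^3 × (0.055)^2
s = 1.4 x 10^-6 M
Check: 2s = 2.8 x 10^-6 ≪ 0.055, so the approximation is valid.

1.4 × 10^-6 M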